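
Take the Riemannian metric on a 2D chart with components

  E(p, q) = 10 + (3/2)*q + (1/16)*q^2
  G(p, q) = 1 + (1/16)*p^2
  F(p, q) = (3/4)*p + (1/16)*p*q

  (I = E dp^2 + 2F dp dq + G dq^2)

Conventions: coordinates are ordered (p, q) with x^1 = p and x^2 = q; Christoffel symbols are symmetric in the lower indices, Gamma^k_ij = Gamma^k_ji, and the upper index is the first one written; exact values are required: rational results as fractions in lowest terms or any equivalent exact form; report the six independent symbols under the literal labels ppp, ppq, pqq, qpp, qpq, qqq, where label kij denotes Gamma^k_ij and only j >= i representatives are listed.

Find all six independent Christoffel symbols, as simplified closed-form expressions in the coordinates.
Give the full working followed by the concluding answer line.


E = 10 + (3/2)*q + (1/16)*q^2; F = (3/4)*p + (1/16)*p*q; G = 1 + (1/16)*p^2
Gamma^k_ij = (1/2) g^{kl} (d_i g_jl + d_j g_il - d_l g_ij), with g^inv = (1/(EG-F^2)) [[G, -F], [-F, E]]
first partials: E_p = 0, E_q = 3/2 + (1/8)*q, F_p = 3/4 + (1/16)*q, F_q = (1/16)*p, G_p = (1/8)*p, G_q = 0
D = EG - F^2 = 10 + (3/2)*q + (1/16)*q^2 + (1/16)*p^2
expanded: Gamma^p_pp = (G E_p - 2F F_p + F E_q)/(2D), Gamma^p_pq = (G E_q - F G_p)/(2D), Gamma^p_qq = (2G F_q - G G_p - F G_q)/(2D), Gamma^q_pp = (2E F_p - E E_q - F E_p)/(2D), Gamma^q_pq = (E G_p - F E_q)/(2D), Gamma^q_qq = (E G_q - 2F F_q + F G_p)/(2D); substitute and cancel common factors

Answer: Gamma_ppp = 0, Gamma_ppq = (q + 12)/(p^2 + q^2 + 24*q + 160), Gamma_pqq = 0, Gamma_qpp = 0, Gamma_qpq = p/(p^2 + q^2 + 24*q + 160), Gamma_qqq = 0


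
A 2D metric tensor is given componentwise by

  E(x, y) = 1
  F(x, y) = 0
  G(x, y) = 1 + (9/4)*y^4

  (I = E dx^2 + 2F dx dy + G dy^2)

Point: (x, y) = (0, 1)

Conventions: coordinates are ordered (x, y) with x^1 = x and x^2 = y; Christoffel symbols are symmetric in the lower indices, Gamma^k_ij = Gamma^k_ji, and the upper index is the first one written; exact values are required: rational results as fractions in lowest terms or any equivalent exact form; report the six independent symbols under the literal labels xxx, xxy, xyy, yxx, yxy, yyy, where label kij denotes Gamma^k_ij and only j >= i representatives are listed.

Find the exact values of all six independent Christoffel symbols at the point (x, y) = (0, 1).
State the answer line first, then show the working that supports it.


Answer: Gamma_xxx = 0, Gamma_xxy = 0, Gamma_xyy = 0, Gamma_yxx = 0, Gamma_yxy = 0, Gamma_yyy = 18/13

E = 1, F = 0, G = 13/4 at the point
E_x = 0, E_y = 0, F_x = 0, F_y = 0, G_x = 0, G_y = 9
EG - F^2 = 13/4;  g^inv = (4/13) * [[13/4, 0], [0, 1]]
first-kind symbols [ij,l] = (1/2)(d_i g_jl + d_j g_il - d_l g_ij): [xx,x] = E_x/2 = 0, [xx,y] = F_x - E_y/2 = 0, [xy,x] = E_y/2 = 0, [xy,y] = G_x/2 = 0, [yy,x] = F_y - G_x/2 = 0, [yy,y] = G_y/2 = 9/2
Gamma^x_ij = (G*[ij,x] - F*[ij,y])/(EG - F^2), Gamma^y_ij = (E*[ij,y] - F*[ij,x])/(EG - F^2)


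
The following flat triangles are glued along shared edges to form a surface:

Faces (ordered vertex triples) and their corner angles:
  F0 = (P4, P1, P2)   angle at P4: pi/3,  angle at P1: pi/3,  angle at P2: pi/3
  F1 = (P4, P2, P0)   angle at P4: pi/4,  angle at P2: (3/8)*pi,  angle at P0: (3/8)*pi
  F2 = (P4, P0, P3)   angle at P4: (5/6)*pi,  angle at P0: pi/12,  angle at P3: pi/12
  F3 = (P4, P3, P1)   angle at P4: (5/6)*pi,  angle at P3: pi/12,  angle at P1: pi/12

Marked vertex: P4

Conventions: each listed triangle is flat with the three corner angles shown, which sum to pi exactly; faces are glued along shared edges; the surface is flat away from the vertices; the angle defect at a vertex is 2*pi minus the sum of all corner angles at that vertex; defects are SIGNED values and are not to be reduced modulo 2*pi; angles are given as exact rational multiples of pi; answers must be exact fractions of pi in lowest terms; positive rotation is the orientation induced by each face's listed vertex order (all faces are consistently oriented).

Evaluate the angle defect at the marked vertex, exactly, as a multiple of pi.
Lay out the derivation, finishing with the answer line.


Sum of corner angles at P4: (9/4)*pi
defect = 2*pi - (9/4)*pi

Answer: defect(P4) = -pi/4


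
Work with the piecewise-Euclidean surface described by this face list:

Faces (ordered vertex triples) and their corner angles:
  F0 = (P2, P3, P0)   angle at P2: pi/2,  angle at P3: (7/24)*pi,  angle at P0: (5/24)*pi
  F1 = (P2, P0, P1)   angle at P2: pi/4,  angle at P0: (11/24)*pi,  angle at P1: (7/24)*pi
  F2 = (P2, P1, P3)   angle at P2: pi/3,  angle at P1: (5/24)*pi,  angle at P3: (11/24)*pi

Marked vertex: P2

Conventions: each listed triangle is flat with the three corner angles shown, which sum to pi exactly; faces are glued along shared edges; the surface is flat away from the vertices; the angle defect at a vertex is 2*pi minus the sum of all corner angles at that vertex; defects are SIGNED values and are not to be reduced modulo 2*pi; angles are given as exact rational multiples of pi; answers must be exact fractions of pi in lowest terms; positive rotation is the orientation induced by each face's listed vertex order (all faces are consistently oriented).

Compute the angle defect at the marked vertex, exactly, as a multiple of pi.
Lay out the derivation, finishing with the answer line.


Sum of corner angles at P2: (13/12)*pi
defect = 2*pi - (13/12)*pi

Answer: defect(P2) = (11/12)*pi


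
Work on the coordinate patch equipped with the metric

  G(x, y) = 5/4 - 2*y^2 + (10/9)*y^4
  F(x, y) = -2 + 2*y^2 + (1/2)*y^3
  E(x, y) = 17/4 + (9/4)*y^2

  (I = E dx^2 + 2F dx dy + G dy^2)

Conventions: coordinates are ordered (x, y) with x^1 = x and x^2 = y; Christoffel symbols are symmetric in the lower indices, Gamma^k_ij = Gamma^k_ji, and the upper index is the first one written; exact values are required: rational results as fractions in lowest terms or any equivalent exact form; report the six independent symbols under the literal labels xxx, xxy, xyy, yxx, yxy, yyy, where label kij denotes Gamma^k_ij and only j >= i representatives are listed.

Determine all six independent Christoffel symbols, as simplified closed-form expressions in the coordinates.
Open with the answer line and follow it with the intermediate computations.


Answer: Gamma_xxx = (162*y^4 + 648*y^3 - 648*y)/(324*y^6 - 288*y^5 - 544*y^4 + 288*y^3 + 333*y^2 + 189), Gamma_xxy = (360*y^5 - 648*y^3 + 405*y)/(324*y^6 - 288*y^5 - 544*y^4 + 288*y^3 + 333*y^2 + 189), Gamma_xyy = (80*y^6 - 288*y^4 + 64*y^3 + 270*y^2 + 144*y)/(324*y^6 - 288*y^5 - 544*y^4 + 288*y^3 + 333*y^2 + 189), Gamma_yxx = (-729*y^3 - 1377*y)/(324*y^6 - 288*y^5 - 544*y^4 + 288*y^3 + 333*y^2 + 189), Gamma_yxy = (-162*y^4 - 648*y^3 + 648*y)/(324*y^6 - 288*y^5 - 544*y^4 + 288*y^3 + 333*y^2 + 189), Gamma_yyy = (612*y^5 - 720*y^4 - 440*y^3 + 432*y^2 - 72*y)/(324*y^6 - 288*y^5 - 544*y^4 + 288*y^3 + 333*y^2 + 189)

E = 17/4 + (9/4)*y^2; F = -2 + 2*y^2 + (1/2)*y^3; G = 5/4 - 2*y^2 + (10/9)*y^4
Gamma^k_ij = (1/2) g^{kl} (d_i g_jl + d_j g_il - d_l g_ij), with g^inv = (1/(EG-F^2)) [[G, -F], [-F, E]]
first partials: E_x = 0, E_y = (9/2)*y, F_x = 0, F_y = 4*y + (3/2)*y^2, G_x = 0, G_y = -4*y + (40/9)*y^3
D = EG - F^2 = 21/16 + (37/16)*y^2 + 2*y^3 - (34/9)*y^4 - 2*y^5 + (9/4)*y^6
expanded: Gamma^x_xx = (G E_x - 2F F_x + F E_y)/(2D), Gamma^x_xy = (G E_y - F G_x)/(2D), Gamma^x_yy = (2G F_y - G G_x - F G_y)/(2D), Gamma^y_xx = (2E F_x - E E_y - F E_x)/(2D), Gamma^y_xy = (E G_x - F E_y)/(2D), Gamma^y_yy = (E G_y - 2F F_y + F G_x)/(2D); substitute and cancel common factors


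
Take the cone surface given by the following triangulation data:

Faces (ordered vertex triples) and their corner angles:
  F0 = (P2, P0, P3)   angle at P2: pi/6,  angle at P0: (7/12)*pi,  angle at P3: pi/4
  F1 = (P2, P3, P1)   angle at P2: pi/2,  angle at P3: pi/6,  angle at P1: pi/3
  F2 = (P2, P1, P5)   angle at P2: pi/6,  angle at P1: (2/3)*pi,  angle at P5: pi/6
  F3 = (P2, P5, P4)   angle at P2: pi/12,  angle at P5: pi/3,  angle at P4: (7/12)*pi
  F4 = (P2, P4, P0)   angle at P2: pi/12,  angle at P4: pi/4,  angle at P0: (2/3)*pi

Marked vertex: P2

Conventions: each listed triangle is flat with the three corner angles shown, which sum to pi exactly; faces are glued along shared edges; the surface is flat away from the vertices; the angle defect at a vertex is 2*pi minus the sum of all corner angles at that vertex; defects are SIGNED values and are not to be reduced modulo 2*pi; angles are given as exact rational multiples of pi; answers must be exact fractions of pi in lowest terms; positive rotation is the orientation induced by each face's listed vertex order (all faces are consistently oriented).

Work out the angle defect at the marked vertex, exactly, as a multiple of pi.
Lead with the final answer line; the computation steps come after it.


Answer: defect(P2) = pi

Sum of corner angles at P2: pi
defect = 2*pi - pi


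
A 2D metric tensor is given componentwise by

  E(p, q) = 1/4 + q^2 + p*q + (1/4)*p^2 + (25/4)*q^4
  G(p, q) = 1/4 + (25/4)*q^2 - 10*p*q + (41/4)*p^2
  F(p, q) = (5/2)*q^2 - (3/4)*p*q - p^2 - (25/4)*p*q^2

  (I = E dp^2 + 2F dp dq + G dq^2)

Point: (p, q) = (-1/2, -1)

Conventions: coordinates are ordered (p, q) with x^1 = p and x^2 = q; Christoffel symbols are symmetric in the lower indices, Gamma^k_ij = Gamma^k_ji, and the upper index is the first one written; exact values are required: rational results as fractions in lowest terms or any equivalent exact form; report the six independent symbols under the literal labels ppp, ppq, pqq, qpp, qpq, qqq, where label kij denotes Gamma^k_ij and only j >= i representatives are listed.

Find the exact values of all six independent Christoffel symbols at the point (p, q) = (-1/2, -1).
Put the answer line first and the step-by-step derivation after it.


Answer: Gamma_ppp = -2498/397, Gamma_ppq = -2828/397, Gamma_pqq = -1276/397, Gamma_qpp = 19892/1985, Gamma_qpq = 17342/1985, Gamma_qqq = 1204/397

E = 129/16, F = 5, G = 65/16 at the point
E_p = -5/4, E_q = -55/2, F_p = -9/2, F_q = -87/8, G_p = -1/4, G_q = -15/2
EG - F^2 = 1985/256;  g^inv = (256/1985) * [[65/16, -5], [-5, 129/16]]
first-kind symbols [ij,l] = (1/2)(d_i g_jl + d_j g_il - d_l g_ij): [pp,p] = E_p/2 = -5/8, [pp,q] = F_p - E_q/2 = 37/4, [pq,p] = E_q/2 = -55/4, [pq,q] = G_p/2 = -1/8, [qq,p] = F_q - G_p/2 = -43/4, [qq,q] = G_q/2 = -15/4
Gamma^p_ij = (G*[ij,p] - F*[ij,q])/(EG - F^2), Gamma^q_ij = (E*[ij,q] - F*[ij,p])/(EG - F^2)


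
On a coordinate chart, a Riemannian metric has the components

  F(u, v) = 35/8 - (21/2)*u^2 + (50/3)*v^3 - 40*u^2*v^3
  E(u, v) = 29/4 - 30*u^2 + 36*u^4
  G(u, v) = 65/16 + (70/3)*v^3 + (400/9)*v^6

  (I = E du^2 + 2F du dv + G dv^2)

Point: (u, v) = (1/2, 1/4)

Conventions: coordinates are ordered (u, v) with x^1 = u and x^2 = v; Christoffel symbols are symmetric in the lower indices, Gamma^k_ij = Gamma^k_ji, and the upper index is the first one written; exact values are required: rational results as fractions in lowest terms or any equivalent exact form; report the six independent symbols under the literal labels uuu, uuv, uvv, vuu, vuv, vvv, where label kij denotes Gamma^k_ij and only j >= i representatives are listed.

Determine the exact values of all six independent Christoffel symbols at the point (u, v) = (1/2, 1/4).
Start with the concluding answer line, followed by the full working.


Answer: Gamma_uuu = -13824/12529, Gamma_uuv = 0, Gamma_uvv = 2880/12529, Gamma_vuu = -25632/12529, Gamma_vuv = 0, Gamma_vvv = 5340/12529

E = 2, F = 89/48, G = 10225/2304 at the point
E_u = -12, E_v = 0, F_u = -89/8, F_v = 5/4, G_u = 0, G_v = 445/96
EG - F^2 = 12529/2304;  g^inv = (2304/12529) * [[10225/2304, -89/48], [-89/48, 2]]
first-kind symbols [ij,l] = (1/2)(d_i g_jl + d_j g_il - d_l g_ij): [uu,u] = E_u/2 = -6, [uu,v] = F_u - E_v/2 = -89/8, [uv,u] = E_v/2 = 0, [uv,v] = G_u/2 = 0, [vv,u] = F_v - G_u/2 = 5/4, [vv,v] = G_v/2 = 445/192
Gamma^u_ij = (G*[ij,u] - F*[ij,v])/(EG - F^2), Gamma^v_ij = (E*[ij,v] - F*[ij,u])/(EG - F^2)


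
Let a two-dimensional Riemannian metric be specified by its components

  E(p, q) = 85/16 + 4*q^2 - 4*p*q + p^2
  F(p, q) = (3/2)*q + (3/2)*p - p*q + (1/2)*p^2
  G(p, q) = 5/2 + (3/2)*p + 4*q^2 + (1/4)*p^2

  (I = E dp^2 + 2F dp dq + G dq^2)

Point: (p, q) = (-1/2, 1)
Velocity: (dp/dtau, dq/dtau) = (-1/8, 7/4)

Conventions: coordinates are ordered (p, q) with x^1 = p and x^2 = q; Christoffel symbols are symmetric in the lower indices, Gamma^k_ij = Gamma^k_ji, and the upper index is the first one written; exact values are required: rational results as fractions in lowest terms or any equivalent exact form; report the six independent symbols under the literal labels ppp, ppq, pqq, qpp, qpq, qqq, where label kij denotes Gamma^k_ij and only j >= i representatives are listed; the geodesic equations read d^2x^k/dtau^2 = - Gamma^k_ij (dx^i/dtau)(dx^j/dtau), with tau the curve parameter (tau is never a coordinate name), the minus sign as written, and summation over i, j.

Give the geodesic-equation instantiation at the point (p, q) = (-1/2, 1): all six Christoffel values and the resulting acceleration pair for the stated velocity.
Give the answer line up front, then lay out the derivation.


Answer: Gamma_ppp = -1960/16721, Gamma_ppq = 7220/16721, Gamma_pqq = 638/16721, Gamma_qpp = -13920/16721, Gamma_qpq = 90/16721, Gamma_qqq = 11356/16721; accelerations (d^2p/dtau^2, d^2q/dtau^2) = (2471/33442, -276167/133768)

E = 185/16, F = 11/8, G = 93/16 at the point
E_p = -5, E_q = 10, F_p = 0, F_q = 2, G_p = 5/4, G_q = 8
EG - F^2 = 16721/256;  g^inv = (256/16721) * [[93/16, -11/8], [-11/8, 185/16]]
first-kind symbols [ij,l] = (1/2)(d_i g_jl + d_j g_il - d_l g_ij): [pp,p] = E_p/2 = -5/2, [pp,q] = F_p - E_q/2 = -5, [pq,p] = E_q/2 = 5, [pq,q] = G_p/2 = 5/8, [qq,p] = F_q - G_p/2 = 11/8, [qq,q] = G_q/2 = 4
Gamma^p_ij = (G*[ij,p] - F*[ij,q])/(EG - F^2), Gamma^q_ij = (E*[ij,q] - F*[ij,p])/(EG - F^2)
Gamma_ppp = -1960/16721, Gamma_ppq = 7220/16721, Gamma_pqq = 638/16721, Gamma_qpp = -13920/16721, Gamma_qpq = 90/16721, Gamma_qqq = 11356/16721
d^2p/dtau^2 = -(Gamma_ppp*(-1/8)^2 + 2*Gamma_ppq*(-1/8)*(7/4) + Gamma_pqq*(7/4)^2) = 2471/33442
d^2q/dtau^2 = -(Gamma_qpp*(-1/8)^2 + 2*Gamma_qpq*(-1/8)*(7/4) + Gamma_qqq*(7/4)^2) = -276167/133768


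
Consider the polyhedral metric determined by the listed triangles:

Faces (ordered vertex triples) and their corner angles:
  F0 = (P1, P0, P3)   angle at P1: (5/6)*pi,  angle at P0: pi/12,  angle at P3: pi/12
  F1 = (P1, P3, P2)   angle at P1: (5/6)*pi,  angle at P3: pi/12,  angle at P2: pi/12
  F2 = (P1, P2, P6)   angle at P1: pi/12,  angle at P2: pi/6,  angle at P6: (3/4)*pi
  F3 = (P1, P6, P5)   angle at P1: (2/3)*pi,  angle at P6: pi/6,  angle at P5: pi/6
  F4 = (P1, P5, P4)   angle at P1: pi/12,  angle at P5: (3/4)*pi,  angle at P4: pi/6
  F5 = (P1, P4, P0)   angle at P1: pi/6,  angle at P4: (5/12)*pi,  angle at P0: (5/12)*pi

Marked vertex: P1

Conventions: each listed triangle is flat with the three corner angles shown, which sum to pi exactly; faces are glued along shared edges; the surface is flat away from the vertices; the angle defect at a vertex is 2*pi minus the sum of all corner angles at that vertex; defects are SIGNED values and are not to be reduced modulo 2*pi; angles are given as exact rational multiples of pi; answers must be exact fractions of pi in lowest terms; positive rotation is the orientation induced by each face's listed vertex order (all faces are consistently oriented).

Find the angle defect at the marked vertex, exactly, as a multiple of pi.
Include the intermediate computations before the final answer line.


Sum of corner angles at P1: (8/3)*pi
defect = 2*pi - (8/3)*pi

Answer: defect(P1) = (-2/3)*pi


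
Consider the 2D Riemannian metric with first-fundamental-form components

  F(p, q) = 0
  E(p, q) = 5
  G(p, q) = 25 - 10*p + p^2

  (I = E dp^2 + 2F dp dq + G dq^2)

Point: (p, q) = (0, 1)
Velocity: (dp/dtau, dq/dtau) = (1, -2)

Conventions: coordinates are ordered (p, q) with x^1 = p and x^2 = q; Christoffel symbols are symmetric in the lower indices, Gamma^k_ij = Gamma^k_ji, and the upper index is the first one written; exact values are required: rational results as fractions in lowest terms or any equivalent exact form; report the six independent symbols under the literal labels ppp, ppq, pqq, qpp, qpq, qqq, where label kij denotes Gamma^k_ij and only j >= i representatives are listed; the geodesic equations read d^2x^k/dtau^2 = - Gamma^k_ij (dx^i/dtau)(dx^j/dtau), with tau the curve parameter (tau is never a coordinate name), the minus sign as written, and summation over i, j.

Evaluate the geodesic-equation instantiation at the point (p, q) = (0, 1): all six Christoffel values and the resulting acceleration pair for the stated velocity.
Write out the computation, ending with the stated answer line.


E = 5, F = 0, G = 25 at the point
E_p = 0, E_q = 0, F_p = 0, F_q = 0, G_p = -10, G_q = 0
EG - F^2 = 125;  g^inv = (1/125) * [[25, 0], [0, 5]]
first-kind symbols [ij,l] = (1/2)(d_i g_jl + d_j g_il - d_l g_ij): [pp,p] = E_p/2 = 0, [pp,q] = F_p - E_q/2 = 0, [pq,p] = E_q/2 = 0, [pq,q] = G_p/2 = -5, [qq,p] = F_q - G_p/2 = 5, [qq,q] = G_q/2 = 0
Gamma^p_ij = (G*[ij,p] - F*[ij,q])/(EG - F^2), Gamma^q_ij = (E*[ij,q] - F*[ij,p])/(EG - F^2)
Gamma_ppp = 0, Gamma_ppq = 0, Gamma_pqq = 1, Gamma_qpp = 0, Gamma_qpq = -1/5, Gamma_qqq = 0
d^2p/dtau^2 = -(Gamma_ppp*(1)^2 + 2*Gamma_ppq*(1)*(-2) + Gamma_pqq*(-2)^2) = -4
d^2q/dtau^2 = -(Gamma_qpp*(1)^2 + 2*Gamma_qpq*(1)*(-2) + Gamma_qqq*(-2)^2) = -4/5

Answer: Gamma_ppp = 0, Gamma_ppq = 0, Gamma_pqq = 1, Gamma_qpp = 0, Gamma_qpq = -1/5, Gamma_qqq = 0; accelerations (d^2p/dtau^2, d^2q/dtau^2) = (-4, -4/5)


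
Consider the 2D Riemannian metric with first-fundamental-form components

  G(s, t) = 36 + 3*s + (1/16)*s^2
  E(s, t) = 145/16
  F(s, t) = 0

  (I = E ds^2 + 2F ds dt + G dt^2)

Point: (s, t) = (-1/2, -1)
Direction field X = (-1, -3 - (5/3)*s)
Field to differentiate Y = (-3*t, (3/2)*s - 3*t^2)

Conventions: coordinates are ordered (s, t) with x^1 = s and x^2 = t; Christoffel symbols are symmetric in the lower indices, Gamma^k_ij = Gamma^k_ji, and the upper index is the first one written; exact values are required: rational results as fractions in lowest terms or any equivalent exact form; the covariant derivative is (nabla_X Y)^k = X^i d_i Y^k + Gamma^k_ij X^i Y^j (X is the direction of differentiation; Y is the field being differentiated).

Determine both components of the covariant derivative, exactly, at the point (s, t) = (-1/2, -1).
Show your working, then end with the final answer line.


E = 145/16, F = 0, G = 2209/64 at the point
E_s = 0, E_t = 0, F_s = 0, F_t = 0, G_s = 47/16, G_t = 0
EG - F^2 = 320305/1024;  g^inv = (1024/320305) * [[2209/64, 0], [0, 145/16]]
first-kind symbols [ij,l] = (1/2)(d_i g_jl + d_j g_il - d_l g_ij): [ss,s] = E_s/2 = 0, [ss,t] = F_s - E_t/2 = 0, [st,s] = E_t/2 = 0, [st,t] = G_s/2 = 47/32, [tt,s] = F_t - G_s/2 = -47/32, [tt,t] = G_t/2 = 0
Gamma^s_ij = (G*[ij,s] - F*[ij,t])/(EG - F^2), Gamma^t_ij = (E*[ij,t] - F*[ij,s])/(EG - F^2)
Gamma_sss = 0, Gamma_sst = 0, Gamma_stt = -47/290, Gamma_tss = 0, Gamma_tst = 2/47, Gamma_ttt = 0
X = (-1, -13/6), Y = (3, -15/4) at the point

Answer: (nabla_X Y)^s = 2405/464, (nabla_X Y)^t = -687/47


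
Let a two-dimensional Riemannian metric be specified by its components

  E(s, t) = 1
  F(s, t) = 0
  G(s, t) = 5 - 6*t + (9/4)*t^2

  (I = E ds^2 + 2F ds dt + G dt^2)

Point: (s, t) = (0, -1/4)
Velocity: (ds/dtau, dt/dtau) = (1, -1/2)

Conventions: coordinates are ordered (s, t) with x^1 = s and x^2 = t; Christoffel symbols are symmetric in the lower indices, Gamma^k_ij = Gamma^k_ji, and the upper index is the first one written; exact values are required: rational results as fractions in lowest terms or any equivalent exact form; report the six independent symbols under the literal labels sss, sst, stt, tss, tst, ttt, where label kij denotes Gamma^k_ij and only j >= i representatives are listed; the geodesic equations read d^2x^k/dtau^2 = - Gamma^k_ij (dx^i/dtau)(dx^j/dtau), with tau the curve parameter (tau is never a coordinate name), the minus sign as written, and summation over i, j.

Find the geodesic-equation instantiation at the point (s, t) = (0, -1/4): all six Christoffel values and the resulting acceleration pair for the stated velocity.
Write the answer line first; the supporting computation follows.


Answer: Gamma_sss = 0, Gamma_sst = 0, Gamma_stt = 0, Gamma_tss = 0, Gamma_tst = 0, Gamma_ttt = -228/425; accelerations (d^2s/dtau^2, d^2t/dtau^2) = (0, 57/425)

E = 1, F = 0, G = 425/64 at the point
E_s = 0, E_t = 0, F_s = 0, F_t = 0, G_s = 0, G_t = -57/8
EG - F^2 = 425/64;  g^inv = (64/425) * [[425/64, 0], [0, 1]]
first-kind symbols [ij,l] = (1/2)(d_i g_jl + d_j g_il - d_l g_ij): [ss,s] = E_s/2 = 0, [ss,t] = F_s - E_t/2 = 0, [st,s] = E_t/2 = 0, [st,t] = G_s/2 = 0, [tt,s] = F_t - G_s/2 = 0, [tt,t] = G_t/2 = -57/16
Gamma^s_ij = (G*[ij,s] - F*[ij,t])/(EG - F^2), Gamma^t_ij = (E*[ij,t] - F*[ij,s])/(EG - F^2)
Gamma_sss = 0, Gamma_sst = 0, Gamma_stt = 0, Gamma_tss = 0, Gamma_tst = 0, Gamma_ttt = -228/425
d^2s/dtau^2 = -(Gamma_sss*(1)^2 + 2*Gamma_sst*(1)*(-1/2) + Gamma_stt*(-1/2)^2) = 0
d^2t/dtau^2 = -(Gamma_tss*(1)^2 + 2*Gamma_tst*(1)*(-1/2) + Gamma_ttt*(-1/2)^2) = 57/425


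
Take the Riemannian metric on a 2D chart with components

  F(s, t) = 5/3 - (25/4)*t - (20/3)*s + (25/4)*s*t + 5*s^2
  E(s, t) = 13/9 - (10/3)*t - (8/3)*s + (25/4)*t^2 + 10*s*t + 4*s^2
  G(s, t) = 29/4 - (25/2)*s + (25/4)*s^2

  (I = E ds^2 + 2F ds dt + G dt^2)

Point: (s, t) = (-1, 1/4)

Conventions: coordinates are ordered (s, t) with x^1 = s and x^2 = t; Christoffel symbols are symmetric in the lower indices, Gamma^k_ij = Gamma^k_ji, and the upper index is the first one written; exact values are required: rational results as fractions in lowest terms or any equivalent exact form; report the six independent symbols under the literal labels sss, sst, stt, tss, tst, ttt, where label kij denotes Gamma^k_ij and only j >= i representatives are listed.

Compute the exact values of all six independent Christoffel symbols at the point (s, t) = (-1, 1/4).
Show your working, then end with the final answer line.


E = 2977/576, F = 245/24, G = 26 at the point
E_s = -49/6, E_t = -245/24, F_s = -725/48, F_t = -25/2, G_s = -25, G_t = 0
EG - F^2 = 17377/576;  g^inv = (576/17377) * [[26, -245/24], [-245/24, 2977/576]]
first-kind symbols [ij,l] = (1/2)(d_i g_jl + d_j g_il - d_l g_ij): [ss,s] = E_s/2 = -49/12, [ss,t] = F_s - E_t/2 = -10, [st,s] = E_t/2 = -245/48, [st,t] = G_s/2 = -25/2, [tt,s] = F_t - G_s/2 = 0, [tt,t] = G_t/2 = 0
Gamma^s_ij = (G*[ij,s] - F*[ij,t])/(EG - F^2), Gamma^t_ij = (E*[ij,t] - F*[ij,s])/(EG - F^2)

Answer: Gamma_sss = -2352/17377, Gamma_sst = -2940/17377, Gamma_stt = 0, Gamma_tss = -5760/17377, Gamma_tst = -7200/17377, Gamma_ttt = 0


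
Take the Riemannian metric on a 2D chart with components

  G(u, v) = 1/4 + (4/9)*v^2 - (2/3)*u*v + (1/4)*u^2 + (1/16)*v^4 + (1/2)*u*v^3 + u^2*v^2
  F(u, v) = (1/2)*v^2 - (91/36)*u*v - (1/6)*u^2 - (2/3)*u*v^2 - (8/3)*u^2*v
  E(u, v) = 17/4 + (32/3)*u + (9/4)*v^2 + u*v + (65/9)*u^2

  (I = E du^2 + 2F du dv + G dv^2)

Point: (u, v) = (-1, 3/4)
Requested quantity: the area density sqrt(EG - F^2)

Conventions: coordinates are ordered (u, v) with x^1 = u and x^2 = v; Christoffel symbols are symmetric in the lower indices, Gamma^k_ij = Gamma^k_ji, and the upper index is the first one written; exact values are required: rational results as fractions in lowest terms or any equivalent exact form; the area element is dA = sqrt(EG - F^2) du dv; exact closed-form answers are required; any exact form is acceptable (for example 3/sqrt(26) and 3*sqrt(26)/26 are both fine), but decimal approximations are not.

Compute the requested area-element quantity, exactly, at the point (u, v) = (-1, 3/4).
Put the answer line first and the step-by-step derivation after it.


Answer: sqrt(EG - F^2) = sqrt(522593)/512

E = 761/576, F = 37/96, G = 6641/4096; EG - F^2 = 522593/262144


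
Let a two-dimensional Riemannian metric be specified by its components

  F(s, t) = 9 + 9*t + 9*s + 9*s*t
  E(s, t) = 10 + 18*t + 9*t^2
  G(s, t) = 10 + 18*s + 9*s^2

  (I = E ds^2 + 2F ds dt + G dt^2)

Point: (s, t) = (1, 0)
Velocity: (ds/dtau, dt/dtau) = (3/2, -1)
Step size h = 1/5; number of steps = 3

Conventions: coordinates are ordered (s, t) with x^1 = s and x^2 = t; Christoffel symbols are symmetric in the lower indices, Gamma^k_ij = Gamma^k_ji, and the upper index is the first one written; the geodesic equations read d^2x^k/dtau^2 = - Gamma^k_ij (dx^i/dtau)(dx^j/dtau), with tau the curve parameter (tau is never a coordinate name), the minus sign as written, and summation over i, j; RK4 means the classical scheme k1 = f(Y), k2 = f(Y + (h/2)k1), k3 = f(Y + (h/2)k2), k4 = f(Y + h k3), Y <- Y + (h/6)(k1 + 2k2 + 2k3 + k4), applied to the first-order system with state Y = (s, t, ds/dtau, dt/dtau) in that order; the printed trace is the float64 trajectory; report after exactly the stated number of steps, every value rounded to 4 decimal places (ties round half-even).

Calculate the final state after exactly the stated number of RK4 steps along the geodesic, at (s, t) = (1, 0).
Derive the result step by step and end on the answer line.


f(Y) = (ds/dtau, dt/dtau, -Gamma^s_ij Y'^i Y'^j, -Gamma^t_ij Y'^i Y'^j) with the Gammas evaluated at the stage position; h = 0.200000; intermediate values shown to 6 dp
step 0: s = 1.0000, t = 0.0000, ds/dtau = 1.5000, dt/dtau = -1.0000
step 1:
  k1: at (s, t) = (1.000000, 0.000000), (ds/dtau, dt/dtau) = (1.500000, -1.000000); Gamma_sss = 0.000000, Gamma_sst = 0.195652, Gamma_stt = 0.000000, Gamma_tss = 0.000000, Gamma_tst = 0.391304, Gamma_ttt = 0.000000; k1 = (1.500000, -1.000000, 0.586957, 1.173913)
  k2: at (s, t) = (1.150000, -0.100000), (ds/dtau, dt/dtau) = (1.558696, -0.882609); Gamma_sss = 0.000000, Gamma_sst = 0.162349, Gamma_stt = 0.000000, Gamma_tss = 0.000000, Gamma_tst = 0.387834, Gamma_ttt = 0.000000; k2 = (1.558696, -0.882609, 0.446693, 1.067100)
  k3: at (s, t) = (1.155870, -0.088261), (ds/dtau, dt/dtau) = (1.544669, -0.893290); Gamma_sss = 0.000000, Gamma_sst = 0.163097, Gamma_stt = 0.000000, Gamma_tss = 0.000000, Gamma_tst = 0.385655, Gamma_ttt = 0.000000; k3 = (1.544669, -0.893290, 0.450096, 1.064282)
  k4: at (s, t) = (1.308934, -0.178658), (ds/dtau, dt/dtau) = (1.590019, -0.787144); Gamma_sss = 0.000000, Gamma_sst = 0.134274, Gamma_stt = 0.000000, Gamma_tss = 0.000000, Gamma_tst = 0.377469, Gamma_ttt = 0.000000; k4 = (1.590019, -0.787144, 0.336109, 0.944859)
  Y <- Y + (h/6)(k1 + 2k2 + 2k3 + k4): s = 1.3099, t = -0.1780, ds/dtau = 1.5906, dt/dtau = -0.7873
step 2:
  k1: at (s, t) = (1.309892, -0.177965), (ds/dtau, dt/dtau) = (1.590555, -0.787282); Gamma_sss = 0.000000, Gamma_sst = 0.134266, Gamma_stt = 0.000000, Gamma_tss = 0.000000, Gamma_tst = 0.377282, Gamma_ttt = 0.000000; k1 = (1.590555, -0.787282, 0.336259, 0.944877)
  k2: at (s, t) = (1.468947, -0.256693), (ds/dtau, dt/dtau) = (1.624181, -0.692794); Gamma_sss = 0.000000, Gamma_sst = 0.109968, Gamma_stt = 0.000000, Gamma_tss = 0.000000, Gamma_tst = 0.365266, Gamma_ttt = 0.000000; k2 = (1.624181, -0.692794, 0.247477, 0.822011)
  k3: at (s, t) = (1.472310, -0.247244), (ds/dtau, dt/dtau) = (1.615302, -0.705081); Gamma_sss = 0.000000, Gamma_sst = 0.110861, Gamma_stt = 0.000000, Gamma_tss = 0.000000, Gamma_tst = 0.364107, Gamma_ttt = 0.000000; k3 = (1.615302, -0.705081, 0.252524, 0.829376)
  k4: at (s, t) = (1.632952, -0.318981), (ds/dtau, dt/dtau) = (1.641060, -0.621407); Gamma_sss = 0.000000, Gamma_sst = 0.090714, Gamma_stt = 0.000000, Gamma_tss = 0.000000, Gamma_tst = 0.350717, Gamma_ttt = 0.000000; k4 = (1.641060, -0.621407, 0.185014, 0.715299)
  Y <- Y + (h/6)(k1 + 2k2 + 2k3 + k4): s = 1.6336, t = -0.3181, ds/dtau = 1.6413, dt/dtau = -0.6219
step 3:
  k1: at (s, t) = (1.633578, -0.318113), (ds/dtau, dt/dtau) = (1.641264, -0.621850); Gamma_sss = 0.000000, Gamma_sst = 0.090775, Gamma_stt = 0.000000, Gamma_tss = 0.000000, Gamma_tst = 0.350591, Gamma_ttt = 0.000000; k1 = (1.641264, -0.621850, 0.185294, 0.715642)
  k2: at (s, t) = (1.797704, -0.380298), (ds/dtau, dt/dtau) = (1.659793, -0.550286); Gamma_sss = 0.000000, Gamma_sst = 0.074463, Gamma_stt = 0.000000, Gamma_tss = 0.000000, Gamma_tst = 0.336170, Gamma_ttt = 0.000000; k2 = (1.659793, -0.550286, 0.136023, 0.614089)
  k3: at (s, t) = (1.799557, -0.373141), (ds/dtau, dt/dtau) = (1.654866, -0.560441); Gamma_sss = 0.000000, Gamma_sst = 0.075149, Gamma_stt = 0.000000, Gamma_tss = 0.000000, Gamma_tst = 0.335615, Gamma_ttt = 0.000000; k3 = (1.654866, -0.560441, 0.139394, 0.622535)
  k4: at (s, t) = (1.964551, -0.430201), (ds/dtau, dt/dtau) = (1.669143, -0.497343); Gamma_sss = 0.000000, Gamma_sst = 0.061771, Gamma_stt = 0.000000, Gamma_tss = 0.000000, Gamma_tst = 0.321383, Gamma_ttt = 0.000000; k4 = (1.669143, -0.497343, 0.102557, 0.533584)
  Y <- Y + (h/6)(k1 + 2k2 + 2k3 + k4): s = 1.9649, t = -0.4295, ds/dtau = 1.6692, dt/dtau = -0.4978

Answer: s = 1.9649, t = -0.4295, ds/dtau = 1.6692, dt/dtau = -0.4978


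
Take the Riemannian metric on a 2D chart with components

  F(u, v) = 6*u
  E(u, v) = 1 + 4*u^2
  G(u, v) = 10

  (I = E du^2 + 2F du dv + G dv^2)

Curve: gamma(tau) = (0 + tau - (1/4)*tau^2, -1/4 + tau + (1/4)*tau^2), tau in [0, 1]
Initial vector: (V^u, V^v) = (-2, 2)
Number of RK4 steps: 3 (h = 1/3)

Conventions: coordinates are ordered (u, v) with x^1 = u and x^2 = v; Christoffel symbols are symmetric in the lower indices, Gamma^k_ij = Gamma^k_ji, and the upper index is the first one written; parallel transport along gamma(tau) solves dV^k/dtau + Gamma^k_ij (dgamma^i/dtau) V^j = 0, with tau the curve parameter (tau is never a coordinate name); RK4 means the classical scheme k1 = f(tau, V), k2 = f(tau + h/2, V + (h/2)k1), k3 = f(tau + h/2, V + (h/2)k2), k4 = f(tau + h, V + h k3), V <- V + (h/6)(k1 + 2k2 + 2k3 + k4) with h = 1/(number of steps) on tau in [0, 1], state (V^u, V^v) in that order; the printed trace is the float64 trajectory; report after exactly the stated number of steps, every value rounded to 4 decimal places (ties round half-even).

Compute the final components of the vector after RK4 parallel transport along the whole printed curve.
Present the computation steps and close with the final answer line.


gamma'(tau) = (1 - (1/2)*tau, 1 + (1/2)*tau); f(tau, V)^k = -Gamma^k_ij(gamma(tau)) gamma'^i(tau) V^j; h = 1/3; intermediate values shown to 6 dp
curve data and Christoffel symbols at the stage parameters:
  tau = 0.000000: gamma = (0.000000, -0.250000), gamma' = (1.000000, 1.000000); Gamma_uuu = 0.000000, Gamma_uuv = 0.000000, Gamma_uvv = 0.000000, Gamma_vuu = 0.600000, Gamma_vuv = 0.000000, Gamma_vvv = 0.000000
  tau = 0.166667: gamma = (0.159722, -0.076389), gamma' = (0.916667, 1.083333); Gamma_uuu = 0.063244, Gamma_uuv = 0.000000, Gamma_uvv = 0.000000, Gamma_vuu = 0.593939, Gamma_vuv = 0.000000, Gamma_vvv = 0.000000
  tau = 0.333333: gamma = (0.305556, 0.111111), gamma' = (0.833333, 1.166667); Gamma_uuu = 0.117822, Gamma_uuv = 0.000000, Gamma_uvv = 0.000000, Gamma_vuu = 0.578399, Gamma_vuv = 0.000000, Gamma_vvv = 0.000000
  tau = 0.500000: gamma = (0.437500, 0.312500), gamma' = (0.750000, 1.250000); Gamma_uuu = 0.162554, Gamma_uuv = 0.000000, Gamma_uvv = 0.000000, Gamma_vuu = 0.557329, Gamma_vuv = 0.000000, Gamma_vvv = 0.000000
  tau = 0.666667: gamma = (0.555556, 0.527778), gamma' = (0.666667, 1.333333); Gamma_uuu = 0.197802, Gamma_uuv = 0.000000, Gamma_uvv = 0.000000, Gamma_vuu = 0.534066, Gamma_vuv = 0.000000, Gamma_vvv = 0.000000
  tau = 0.833333: gamma = (0.659722, 0.756944), gamma' = (0.583333, 1.416667); Gamma_uuu = 0.224760, Gamma_uuv = 0.000000, Gamma_uvv = 0.000000, Gamma_vuu = 0.511033, Gamma_vuv = 0.000000, Gamma_vvv = 0.000000
  tau = 1.000000: gamma = (0.750000, 1.000000), gamma' = (0.500000, 1.500000); Gamma_uuu = 0.244898, Gamma_uuv = 0.000000, Gamma_uvv = 0.000000, Gamma_vuu = 0.489796, Gamma_vuv = 0.000000, Gamma_vvv = 0.000000
step 0: V^u = -2.0000, V^v = 2.0000
step 1: k1 = (0.000000, 1.200000), k2 = (0.115946, 1.088888), k3 = (0.114826, 1.078367), k4 = (0.192612, 0.945550); V <- V + (h/6)(k1 + 2k2 + 2k3 + k4): V^u = -1.9637, V^v = 2.3600
step 2: k1 = (0.192802, 0.946482), k2 = (0.235483, 0.807372), k3 = (0.234616, 0.804398), k4 = (0.248631, 0.671304); V <- V + (h/6)(k1 + 2k2 + 2k3 + k4): V^u = -1.8869, V^v = 2.6290
step 3: k1 = (0.248822, 0.671820), k2 = (0.241954, 0.550127), k3 = (0.242104, 0.550468), k4 = (0.221167, 0.442335); V <- V + (h/6)(k1 + 2k2 + 2k3 + k4): V^u = -1.8070, V^v = 2.8132

Answer: V^u = -1.8070, V^v = 2.8132


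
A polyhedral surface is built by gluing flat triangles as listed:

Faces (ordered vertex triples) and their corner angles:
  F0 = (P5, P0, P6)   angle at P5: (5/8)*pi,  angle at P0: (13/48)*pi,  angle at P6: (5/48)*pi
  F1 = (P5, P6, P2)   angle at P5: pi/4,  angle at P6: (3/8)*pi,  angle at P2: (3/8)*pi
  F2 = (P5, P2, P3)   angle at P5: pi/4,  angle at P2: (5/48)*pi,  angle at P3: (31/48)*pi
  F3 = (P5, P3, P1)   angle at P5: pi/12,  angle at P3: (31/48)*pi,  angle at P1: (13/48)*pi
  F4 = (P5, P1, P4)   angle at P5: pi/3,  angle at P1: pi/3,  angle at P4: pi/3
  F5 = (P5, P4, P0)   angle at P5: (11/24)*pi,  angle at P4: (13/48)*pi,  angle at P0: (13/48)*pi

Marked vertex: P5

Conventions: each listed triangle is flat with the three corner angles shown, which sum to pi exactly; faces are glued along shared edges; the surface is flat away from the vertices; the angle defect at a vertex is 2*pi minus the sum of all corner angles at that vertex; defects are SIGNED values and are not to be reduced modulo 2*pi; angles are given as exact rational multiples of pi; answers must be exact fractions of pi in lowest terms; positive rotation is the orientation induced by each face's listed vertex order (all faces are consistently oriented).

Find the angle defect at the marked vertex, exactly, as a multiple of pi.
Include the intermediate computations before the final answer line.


Sum of corner angles at P5: 2*pi
defect = 2*pi - 2*pi

Answer: defect(P5) = 0


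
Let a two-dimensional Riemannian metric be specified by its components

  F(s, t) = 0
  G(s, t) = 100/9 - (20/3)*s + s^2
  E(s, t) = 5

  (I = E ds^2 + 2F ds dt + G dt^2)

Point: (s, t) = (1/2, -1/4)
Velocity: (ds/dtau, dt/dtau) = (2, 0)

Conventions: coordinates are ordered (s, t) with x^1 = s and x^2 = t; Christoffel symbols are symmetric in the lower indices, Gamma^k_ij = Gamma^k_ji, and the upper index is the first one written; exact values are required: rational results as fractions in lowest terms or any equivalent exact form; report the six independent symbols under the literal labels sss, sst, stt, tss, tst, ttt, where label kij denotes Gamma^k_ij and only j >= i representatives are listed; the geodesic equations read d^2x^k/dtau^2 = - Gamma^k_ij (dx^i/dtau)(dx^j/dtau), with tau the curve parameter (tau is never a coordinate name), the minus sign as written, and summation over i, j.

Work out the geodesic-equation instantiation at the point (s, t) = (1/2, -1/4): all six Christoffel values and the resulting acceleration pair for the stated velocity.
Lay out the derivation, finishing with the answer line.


E = 5, F = 0, G = 289/36 at the point
E_s = 0, E_t = 0, F_s = 0, F_t = 0, G_s = -17/3, G_t = 0
EG - F^2 = 1445/36;  g^inv = (36/1445) * [[289/36, 0], [0, 5]]
first-kind symbols [ij,l] = (1/2)(d_i g_jl + d_j g_il - d_l g_ij): [ss,s] = E_s/2 = 0, [ss,t] = F_s - E_t/2 = 0, [st,s] = E_t/2 = 0, [st,t] = G_s/2 = -17/6, [tt,s] = F_t - G_s/2 = 17/6, [tt,t] = G_t/2 = 0
Gamma^s_ij = (G*[ij,s] - F*[ij,t])/(EG - F^2), Gamma^t_ij = (E*[ij,t] - F*[ij,s])/(EG - F^2)
Gamma_sss = 0, Gamma_sst = 0, Gamma_stt = 17/30, Gamma_tss = 0, Gamma_tst = -6/17, Gamma_ttt = 0
d^2s/dtau^2 = -(Gamma_sss*(2)^2 + 2*Gamma_sst*(2)*(0) + Gamma_stt*(0)^2) = 0
d^2t/dtau^2 = -(Gamma_tss*(2)^2 + 2*Gamma_tst*(2)*(0) + Gamma_ttt*(0)^2) = 0

Answer: Gamma_sss = 0, Gamma_sst = 0, Gamma_stt = 17/30, Gamma_tss = 0, Gamma_tst = -6/17, Gamma_ttt = 0; accelerations (d^2s/dtau^2, d^2t/dtau^2) = (0, 0)


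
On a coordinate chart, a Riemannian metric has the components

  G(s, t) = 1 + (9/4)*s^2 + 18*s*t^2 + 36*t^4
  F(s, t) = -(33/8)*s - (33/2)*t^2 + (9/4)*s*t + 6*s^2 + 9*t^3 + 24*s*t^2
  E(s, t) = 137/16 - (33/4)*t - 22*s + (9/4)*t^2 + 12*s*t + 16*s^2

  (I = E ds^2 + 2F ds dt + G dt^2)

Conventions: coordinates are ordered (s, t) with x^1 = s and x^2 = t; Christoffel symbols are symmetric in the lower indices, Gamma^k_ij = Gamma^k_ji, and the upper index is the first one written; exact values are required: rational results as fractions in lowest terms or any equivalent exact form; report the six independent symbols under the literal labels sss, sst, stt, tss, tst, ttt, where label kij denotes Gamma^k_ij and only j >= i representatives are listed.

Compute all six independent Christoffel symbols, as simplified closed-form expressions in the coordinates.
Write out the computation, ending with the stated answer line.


E = 137/16 - (33/4)*t - 22*s + (9/4)*t^2 + 12*s*t + 16*s^2; F = -(33/8)*s - (33/2)*t^2 + (9/4)*s*t + 6*s^2 + 9*t^3 + 24*s*t^2; G = 1 + (9/4)*s^2 + 18*s*t^2 + 36*t^4
Gamma^k_ij = (1/2) g^{kl} (d_i g_jl + d_j g_il - d_l g_ij), with g^inv = (1/(EG-F^2)) [[G, -F], [-F, E]]
first partials: E_s = -22 + 12*t + 32*s, E_t = -33/4 + (9/2)*t + 12*s, F_s = -33/8 + (9/4)*t + 12*s + 24*t^2, F_t = -33*t + (9/4)*s + 27*t^2 + 48*s*t, G_s = (9/2)*s + 18*t^2, G_t = 36*s*t + 144*t^3
D = EG - F^2 = 137/16 - (33/4)*t - 22*s + (9/4)*t^2 + 12*s*t + (73/4)*s^2 + 18*s*t^2 + 36*t^4
expanded: Gamma^s_ss = (G E_s - 2F F_s + F E_t)/(2D), Gamma^s_st = (G E_t - F G_s)/(2D), Gamma^s_tt = (2G F_t - G G_s - F G_t)/(2D), Gamma^t_ss = (2E F_s - E E_t - F E_s)/(2D), Gamma^t_st = (E G_s - F E_t)/(2D), Gamma^t_tt = (E G_t - 2F F_t + F G_s)/(2D); substitute and cancel common factors

Answer: Gamma_sss = (256*s + 96*t - 176)/(292*s^2 + 288*s*t^2 + 192*s*t - 352*s + 576*t^4 + 36*t^2 - 132*t + 137), Gamma_sst = (96*s + 36*t - 66)/(292*s^2 + 288*s*t^2 + 192*s*t - 352*s + 576*t^4 + 36*t^2 - 132*t + 137), Gamma_stt = (768*s*t + 288*t^2 - 528*t)/(292*s^2 + 288*s*t^2 + 192*s*t - 352*s + 576*t^4 + 36*t^2 - 132*t + 137), Gamma_tss = (96*s + 384*t^2)/(292*s^2 + 288*s*t^2 + 192*s*t - 352*s + 576*t^4 + 36*t^2 - 132*t + 137), Gamma_tst = (36*s + 144*t^2)/(292*s^2 + 288*s*t^2 + 192*s*t - 352*s + 576*t^4 + 36*t^2 - 132*t + 137), Gamma_ttt = (288*s*t + 1152*t^3)/(292*s^2 + 288*s*t^2 + 192*s*t - 352*s + 576*t^4 + 36*t^2 - 132*t + 137)


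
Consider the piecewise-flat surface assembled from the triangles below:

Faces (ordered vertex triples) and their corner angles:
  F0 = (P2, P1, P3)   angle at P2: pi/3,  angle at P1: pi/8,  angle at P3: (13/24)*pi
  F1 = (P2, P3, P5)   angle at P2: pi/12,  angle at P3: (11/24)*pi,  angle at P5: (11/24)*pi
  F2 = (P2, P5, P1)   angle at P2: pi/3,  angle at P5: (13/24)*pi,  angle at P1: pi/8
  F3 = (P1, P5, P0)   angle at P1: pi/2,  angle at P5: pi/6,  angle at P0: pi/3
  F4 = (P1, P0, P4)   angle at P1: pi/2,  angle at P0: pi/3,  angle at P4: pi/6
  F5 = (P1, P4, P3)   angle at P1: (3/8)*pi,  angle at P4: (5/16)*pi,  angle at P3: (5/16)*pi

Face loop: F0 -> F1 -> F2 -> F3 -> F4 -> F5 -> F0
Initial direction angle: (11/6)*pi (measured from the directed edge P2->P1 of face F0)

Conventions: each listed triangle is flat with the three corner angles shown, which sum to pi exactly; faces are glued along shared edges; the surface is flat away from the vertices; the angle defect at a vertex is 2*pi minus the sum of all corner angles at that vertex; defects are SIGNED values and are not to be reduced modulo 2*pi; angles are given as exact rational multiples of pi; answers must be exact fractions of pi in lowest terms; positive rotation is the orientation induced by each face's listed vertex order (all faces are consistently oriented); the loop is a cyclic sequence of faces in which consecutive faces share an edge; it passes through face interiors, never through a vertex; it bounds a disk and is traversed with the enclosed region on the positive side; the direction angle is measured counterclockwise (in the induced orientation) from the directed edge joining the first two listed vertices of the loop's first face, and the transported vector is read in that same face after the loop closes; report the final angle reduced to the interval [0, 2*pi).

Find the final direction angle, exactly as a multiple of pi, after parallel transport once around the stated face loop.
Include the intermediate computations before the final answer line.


enclosed vertex P1: corner angles sum to (13/8)*pi, defect = 2*pi - (13/8)*pi = (3/8)*pi
enclosed vertex P2: corner angles sum to (3/4)*pi, defect = 2*pi - (3/4)*pi = (5/4)*pi
the final direction is the initial angle plus the enclosed defects, taken mod 2*pi in the induced orientation
final angle = (11/6)*pi + (13/8)*pi = (35/24)*pi (mod 2*pi)

Answer: final direction angle = (35/24)*pi
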